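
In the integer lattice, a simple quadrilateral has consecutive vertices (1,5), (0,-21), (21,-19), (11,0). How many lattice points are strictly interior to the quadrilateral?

339

By the shoelace formula, twice the signed area is |(1·(-21) − 0·5) + (0·(-19) − 21·(-21)) + (21·0 − 11·(-19)) + (11·5 − 1·0)| = 684, so the area is 342.
Along each edge there are gcd(|Δx|,|Δy|)+1 lattice points, so counting each shared vertex once the boundary has gcd(1,26) + gcd(21,2) + gcd(10,19) + gcd(10,5) = 1+1+1+5 = 8.
By Pick's theorem A = I + B/2 − 1, so I = 342 − 8/2 + 1 = 339.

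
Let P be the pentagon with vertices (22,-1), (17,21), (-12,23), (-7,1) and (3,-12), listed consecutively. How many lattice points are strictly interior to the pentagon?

805

By the shoelace formula, twice the signed area is |(22·21 − 17·(-1)) + (17·23 − (-12)·21) + ((-12)·1 − (-7)·23) + ((-7)·(-12) − 3·1) + (3·(-1) − 22·(-12))| = 1613, so the area is 806.5.
Summing gcd(|Δx|,|Δy|) over the edges gives the boundary count: gcd(5,22) + gcd(29,2) + gcd(5,22) + gcd(10,13) + gcd(19,11) = 1+1+1+1+1 = 5.
Pick's theorem gives I = A − B/2 + 1 = 806.5 − 5/2 + 1 = 805.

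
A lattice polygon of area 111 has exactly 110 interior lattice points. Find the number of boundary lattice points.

Pick's theorem gives A = I + B/2 − 1, so B = 2(A − I + 1) = 2(111 − 110 + 1) = 4.

4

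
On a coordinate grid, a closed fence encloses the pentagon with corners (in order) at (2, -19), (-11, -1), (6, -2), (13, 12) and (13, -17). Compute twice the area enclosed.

The shoelace formula gives twice the area as |(2·(-1) − (-11)·(-19)) + ((-11)·(-2) − 6·(-1)) + (6·12 − 13·(-2)) + (13·(-17) − 13·12) + (13·(-19) − 2·(-17))| = 675, so the area is 337.5.

675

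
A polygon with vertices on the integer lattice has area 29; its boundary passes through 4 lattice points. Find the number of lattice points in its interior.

28

Pick's theorem A = I + B/2 − 1 rearranges to I = A − B/2 + 1 = 29 − 4/2 + 1 = 28.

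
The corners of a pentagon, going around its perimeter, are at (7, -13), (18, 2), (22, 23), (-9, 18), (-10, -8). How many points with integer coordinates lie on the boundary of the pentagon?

5

The number of boundary lattice points is Σ gcd(|Δx|,|Δy|) = gcd(11,15) + gcd(4,21) + gcd(31,5) + gcd(1,26) + gcd(17,5) = 1+1+1+1+1 = 5.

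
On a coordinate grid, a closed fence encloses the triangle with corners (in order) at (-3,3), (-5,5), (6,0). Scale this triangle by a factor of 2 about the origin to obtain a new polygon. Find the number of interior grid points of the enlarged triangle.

19

The shoelace formula gives twice the area as |((-3)·5 − (-5)·3) + ((-5)·0 − 6·5) + (6·3 − (-3)·0)| = 12, so the area is 6.
Along each edge there are gcd(|Δx|,|Δy|)+1 lattice points, so counting each shared vertex once the boundary has gcd(2,2) + gcd(11,5) + gcd(9,3) = 2+1+3 = 6.
Scaling by 2 multiplies the area by 2² = 4 (so the new area is 24) and multiplies the boundary lattice-point count by 2, giving 12.
By Pick's theorem, the interior count of the dilated polygon is 24 − 12/2 + 1 = 19.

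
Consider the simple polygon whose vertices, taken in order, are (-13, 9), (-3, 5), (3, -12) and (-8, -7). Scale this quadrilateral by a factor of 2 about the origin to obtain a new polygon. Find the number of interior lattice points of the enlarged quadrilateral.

590

Using the shoelace formula, 2A = |((-13)·5 − (-3)·9) + ((-3)·(-12) − 3·5) + (3·(-7) − (-8)·(-12)) + ((-8)·9 − (-13)·(-7))| = 297, so the area is 148.5.
The number of boundary lattice points is Σ gcd(|Δx|,|Δy|) = gcd(10,4) + gcd(6,17) + gcd(11,5) + gcd(5,16) = 2+1+1+1 = 5.
Scaling by 2 multiplies the area by 2² = 4 (so the new area is 594) and multiplies the boundary lattice-point count by 2, giving 10.
By Pick's theorem, the interior count of the dilated polygon is 594 − 10/2 + 1 = 590.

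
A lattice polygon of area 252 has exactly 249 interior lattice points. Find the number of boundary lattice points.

Pick's theorem gives A = I + B/2 − 1, so B = 2(A − I + 1) = 2(252 − 249 + 1) = 8.

8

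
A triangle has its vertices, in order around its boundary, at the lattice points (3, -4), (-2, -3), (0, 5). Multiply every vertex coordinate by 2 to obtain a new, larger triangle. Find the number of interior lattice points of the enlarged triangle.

Using the shoelace formula, 2A = |[3·(-3) − (-2)·(-4)] + [(-2)·5 − 0·(-3)] + [0·(-4) − 3·5]| = 42, so the area is 21.
Along each edge there are gcd(|Δx|,|Δy|)+1 lattice points, so counting each shared vertex once the boundary has gcd(5,1) + gcd(2,8) + gcd(3,9) = 1+2+3 = 6.
Scaling by 2 multiplies the area by 2² = 4 (so the new area is 84) and multiplies the boundary lattice-point count by 2, giving 12.
By Pick's theorem, the interior count of the dilated polygon is 84 − 12/2 + 1 = 79.

79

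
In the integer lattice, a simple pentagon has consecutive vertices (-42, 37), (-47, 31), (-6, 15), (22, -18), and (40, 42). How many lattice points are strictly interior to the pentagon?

The shoelace formula gives twice the area as |((-42)·31 − (-47)·37) + ((-47)·15 − (-6)·31) + ((-6)·(-18) − 22·15) + (22·42 − 40·(-18)) + (40·37 − (-42)·42)| = 4584, so the area is 2292.
The number of boundary lattice points is Σ gcd(|Δx|,|Δy|) = gcd(5,6) + gcd(41,16) + gcd(28,33) + gcd(18,60) + gcd(82,5) = 1+1+1+6+1 = 10.
By Pick's theorem A = I + B/2 − 1, so I = 2292 − 10/2 + 1 = 2288.

2288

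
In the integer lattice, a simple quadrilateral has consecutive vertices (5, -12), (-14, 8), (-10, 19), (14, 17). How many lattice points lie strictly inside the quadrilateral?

500

Using the shoelace formula, 2A = |[5·8 − (-14)·(-12)] + [(-14)·19 − (-10)·8] + [(-10)·17 − 14·19] + [14·(-12) − 5·17]| = 1003, so the area is 1003/2.
Summing gcd(|Δx|,|Δy|) over the edges gives the boundary count: gcd(19,20) + gcd(4,11) + gcd(24,2) + gcd(9,29) = 1+1+2+1 = 5.
By Pick's theorem A = I + B/2 − 1, so I = 1003/2 − 5/2 + 1 = 500.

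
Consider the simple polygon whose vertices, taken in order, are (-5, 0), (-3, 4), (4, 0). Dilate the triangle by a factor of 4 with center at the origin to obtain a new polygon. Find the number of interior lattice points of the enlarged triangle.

The shoelace formula gives twice the area as |((-5)·4 − (-3)·0) + ((-3)·0 − 4·4) + (4·0 − (-5)·0)| = 36, so the area is 18.
Along each edge there are gcd(|Δx|,|Δy|)+1 lattice points, so counting each shared vertex once the boundary has gcd(2,4) + gcd(7,4) + gcd(9,0) = 2+1+9 = 12.
Scaling by 4 multiplies the area by 4² = 16 (so the new area is 288) and multiplies the boundary lattice-point count by 4, giving 48.
By Pick's theorem, the interior count of the dilated polygon is 288 − 48/2 + 1 = 265.

265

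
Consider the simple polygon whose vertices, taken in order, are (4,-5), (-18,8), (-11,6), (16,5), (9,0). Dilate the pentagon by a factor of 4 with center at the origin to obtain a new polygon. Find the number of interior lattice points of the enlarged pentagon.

By the shoelace formula, twice the signed area is |(4·8 − (-18)·(-5)) + ((-18)·6 − (-11)·8) + ((-11)·5 − 16·6) + (16·0 − 9·5) + (9·(-5) − 4·0)| = 319, so the area is 159.5.
Along each edge there are gcd(|Δx|,|Δy|)+1 lattice points, so counting each shared vertex once the boundary has gcd(22,13) + gcd(7,2) + gcd(27,1) + gcd(7,5) + gcd(5,5) = 1+1+1+1+5 = 9.
Scaling by 4 multiplies the area by 4² = 16 (so the new area is 2552) and multiplies the boundary lattice-point count by 4, giving 36.
By Pick's theorem, the interior count of the dilated polygon is 2552 − 36/2 + 1 = 2535.

2535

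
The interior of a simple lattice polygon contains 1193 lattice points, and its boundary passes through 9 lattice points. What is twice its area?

By Pick's theorem, A = I + B/2 − 1 = 1193 + 9/2 − 1 = 2393/2.
Hence 2A = 2393.

2393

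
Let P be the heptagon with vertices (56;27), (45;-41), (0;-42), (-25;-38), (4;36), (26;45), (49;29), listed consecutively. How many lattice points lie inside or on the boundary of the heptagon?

Using the shoelace formula, 2A = |(56·(-41) − 45·27) + (45·(-42) − 0·(-41)) + (0·(-38) − (-25)·(-42)) + ((-25)·36 − 4·(-38)) + (4·45 − 26·36) + (26·29 − 49·45) + (49·27 − 56·29)| = 9707, so the area is 9707/2.
The number of boundary lattice points is Σ gcd(|Δx|,|Δy|) = gcd(11,68) + gcd(45,1) + gcd(25,4) + gcd(29,74) + gcd(22,9) + gcd(23,16) + gcd(7,2) = 1+1+1+1+1+1+1 = 7.
Pick's theorem gives I = A − B/2 + 1 = 9707/2 − 7/2 + 1 = 4851, so the closed region contains I + B = 4851 + 7 = 4858 lattice points.

4858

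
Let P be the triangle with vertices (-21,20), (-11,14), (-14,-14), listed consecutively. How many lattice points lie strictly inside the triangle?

148

The shoelace formula gives twice the area as |((-21)·14 − (-11)·20) + ((-11)·(-14) − (-14)·14) + ((-14)·20 − (-21)·(-14))| = 298, so the area is 149.
Summing gcd(|Δx|,|Δy|) over the edges gives the boundary count: gcd(10,6) + gcd(3,28) + gcd(7,34) = 2+1+1 = 4.
Pick's theorem gives I = A − B/2 + 1 = 149 − 4/2 + 1 = 148.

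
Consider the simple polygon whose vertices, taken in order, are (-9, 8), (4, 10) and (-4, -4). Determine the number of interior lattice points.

82

By the shoelace formula, twice the signed area is |[(-9)·10 − 4·8] + [4·(-4) − (-4)·10] + [(-4)·8 − (-9)·(-4)]| = 166, so the area is 83.
Along each edge there are gcd(|Δx|,|Δy|)+1 lattice points, so counting each shared vertex once the boundary has gcd(13,2) + gcd(8,14) + gcd(5,12) = 1+2+1 = 4.
By Pick's theorem A = I + B/2 − 1, so I = 83 − 4/2 + 1 = 82.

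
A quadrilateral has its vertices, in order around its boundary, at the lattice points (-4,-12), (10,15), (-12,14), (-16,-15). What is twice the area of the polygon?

916

The shoelace formula gives twice the area as |((-4)·15 − 10·(-12)) + (10·14 − (-12)·15) + ((-12)·(-15) − (-16)·14) + ((-16)·(-12) − (-4)·(-15))| = 916, so the area is 458.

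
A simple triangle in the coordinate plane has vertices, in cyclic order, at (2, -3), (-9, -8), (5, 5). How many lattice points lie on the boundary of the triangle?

Along each edge there are gcd(|Δx|,|Δy|)+1 lattice points, so counting each shared vertex once the boundary has gcd(11,5) + gcd(14,13) + gcd(3,8) = 1+1+1 = 3.

3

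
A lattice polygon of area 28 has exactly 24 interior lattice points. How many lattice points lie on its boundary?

Pick's theorem gives A = I + B/2 − 1, so B = 2(A − I + 1) = 2(28 − 24 + 1) = 10.

10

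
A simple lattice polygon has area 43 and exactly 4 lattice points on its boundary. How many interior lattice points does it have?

42

From Pick's theorem, I = A − B/2 + 1 = 43 − 4/2 + 1 = 42.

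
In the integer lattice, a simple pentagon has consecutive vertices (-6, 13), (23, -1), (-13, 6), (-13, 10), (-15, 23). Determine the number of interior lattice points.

Using the shoelace formula, 2A = |[(-6)·(-1) − 23·13] + [23·6 − (-13)·(-1)] + [(-13)·10 − (-13)·6] + [(-13)·23 − (-15)·10] + [(-15)·13 − (-6)·23]| = 426, so the area is 213.
Summing gcd(|Δx|,|Δy|) over the edges gives the boundary count: gcd(29,14) + gcd(36,7) + gcd(0,4) + gcd(2,13) + gcd(9,10) = 1+1+4+1+1 = 8.
Pick's theorem gives I = A − B/2 + 1 = 213 − 8/2 + 1 = 210.

210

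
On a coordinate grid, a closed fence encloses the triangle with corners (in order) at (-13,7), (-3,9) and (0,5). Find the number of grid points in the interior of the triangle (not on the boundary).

Using the shoelace formula, 2A = |((-13)·9 − (-3)·7) + ((-3)·5 − 0·9) + (0·7 − (-13)·5)| = 46, so the area is 23.
Along each edge there are gcd(|Δx|,|Δy|)+1 lattice points, so counting each shared vertex once the boundary has gcd(10,2) + gcd(3,4) + gcd(13,2) = 2+1+1 = 4.
Pick's theorem gives I = A − B/2 + 1 = 23 − 4/2 + 1 = 22.

22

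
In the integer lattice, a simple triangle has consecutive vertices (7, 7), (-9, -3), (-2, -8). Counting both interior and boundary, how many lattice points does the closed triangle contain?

By the shoelace formula, twice the signed area is |(7·(-3) − (-9)·7) + ((-9)·(-8) − (-2)·(-3)) + ((-2)·7 − 7·(-8))| = 150, so the area is 75.
Along each edge there are gcd(|Δx|,|Δy|)+1 lattice points, so counting each shared vertex once the boundary has gcd(16,10) + gcd(7,5) + gcd(9,15) = 2+1+3 = 6.
Pick's theorem gives I = A − B/2 + 1 = 75 − 6/2 + 1 = 73, so the closed region contains I + B = 73 + 6 = 79 lattice points.

79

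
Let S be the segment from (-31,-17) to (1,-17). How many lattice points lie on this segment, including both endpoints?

The number of lattice points on a segment between lattice points is gcd(|Δx|,|Δy|) + 1 = gcd(32,0) + 1 = 32 + 1 = 33.

33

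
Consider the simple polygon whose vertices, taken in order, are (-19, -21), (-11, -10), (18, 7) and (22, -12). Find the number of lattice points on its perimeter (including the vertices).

4

Summing gcd(|Δx|,|Δy|) over the edges gives the boundary count: gcd(8,11) + gcd(29,17) + gcd(4,19) + gcd(41,9) = 1+1+1+1 = 4.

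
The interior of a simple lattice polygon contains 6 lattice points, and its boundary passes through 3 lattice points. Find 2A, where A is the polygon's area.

13

By Pick's theorem, A = I + B/2 − 1 = 6 + 3/2 − 1 = 13/2.
Hence 2A = 13.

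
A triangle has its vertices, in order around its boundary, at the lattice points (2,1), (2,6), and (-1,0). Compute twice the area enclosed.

By the shoelace formula, twice the signed area is |(2·6 − 2·1) + (2·0 − (-1)·6) + ((-1)·1 − 2·0)| = 15, so the area is 7.5.

15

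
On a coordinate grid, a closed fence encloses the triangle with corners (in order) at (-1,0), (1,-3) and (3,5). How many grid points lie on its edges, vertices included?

4

Along each edge there are gcd(|Δx|,|Δy|)+1 lattice points, so counting each shared vertex once the boundary has gcd(2,3) + gcd(2,8) + gcd(4,5) = 1+2+1 = 4.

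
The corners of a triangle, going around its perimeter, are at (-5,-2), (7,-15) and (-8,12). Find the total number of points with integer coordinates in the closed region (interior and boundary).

68

By the shoelace formula, twice the signed area is |[(-5)·(-15) − 7·(-2)] + [7·12 − (-8)·(-15)] + [(-8)·(-2) − (-5)·12]| = 129, so the area is 129/2.
Along each edge there are gcd(|Δx|,|Δy|)+1 lattice points, so counting each shared vertex once the boundary has gcd(12,13) + gcd(15,27) + gcd(3,14) = 1+3+1 = 5.
Pick's theorem gives I = A − B/2 + 1 = 129/2 − 5/2 + 1 = 63, so the closed region contains I + B = 63 + 5 = 68 lattice points.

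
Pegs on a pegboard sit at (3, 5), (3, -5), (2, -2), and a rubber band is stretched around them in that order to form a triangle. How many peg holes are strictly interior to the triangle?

0

The shoelace formula gives twice the area as |(3·(-5) − 3·5) + (3·(-2) − 2·(-5)) + (2·5 − 3·(-2))| = 10, so the area is 5.
Along each edge there are gcd(|Δx|,|Δy|)+1 lattice points, so counting each shared vertex once the boundary has gcd(0,10) + gcd(1,3) + gcd(1,7) = 10+1+1 = 12.
By Pick's theorem A = I + B/2 − 1, so I = 5 − 12/2 + 1 = 0.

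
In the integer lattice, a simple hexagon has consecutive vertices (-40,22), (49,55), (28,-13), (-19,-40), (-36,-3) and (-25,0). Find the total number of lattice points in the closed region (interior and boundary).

The shoelace formula gives twice the area as |[(-40)·55 − 49·22] + [49·(-13) − 28·55] + [28·(-40) − (-19)·(-13)] + [(-19)·(-3) − (-36)·(-40)] + [(-36)·0 − (-25)·(-3)] + [(-25)·22 − (-40)·0]| = 8830, so the area is 4415.
Along each edge there are gcd(|Δx|,|Δy|)+1 lattice points, so counting each shared vertex once the boundary has gcd(89,33) + gcd(21,68) + gcd(47,27) + gcd(17,37) + gcd(11,3) + gcd(15,22) = 1+1+1+1+1+1 = 6.
Pick's theorem gives I = A − B/2 + 1 = 4415 − 6/2 + 1 = 4413, so the closed region contains I + B = 4413 + 6 = 4419 lattice points.

4419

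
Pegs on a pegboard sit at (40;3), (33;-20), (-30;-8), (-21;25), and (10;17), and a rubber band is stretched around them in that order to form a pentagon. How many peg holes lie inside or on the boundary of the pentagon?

By the shoelace formula, twice the signed area is |(40·(-20) − 33·3) + (33·(-8) − (-30)·(-20)) + ((-30)·25 − (-21)·(-8)) + ((-21)·17 − 10·25) + (10·3 − 40·17)| = 3938, so the area is 1969.
The number of boundary lattice points is Σ gcd(|Δx|,|Δy|) = gcd(7,23) + gcd(63,12) + gcd(9,33) + gcd(31,8) + gcd(30,14) = 1+3+3+1+2 = 10.
Pick's theorem gives I = A − B/2 + 1 = 1969 − 10/2 + 1 = 1965, so the closed region contains I + B = 1965 + 10 = 1975 lattice points.

1975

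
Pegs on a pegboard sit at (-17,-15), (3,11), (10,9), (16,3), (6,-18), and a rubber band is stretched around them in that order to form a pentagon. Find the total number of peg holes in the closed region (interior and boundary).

527

Using the shoelace formula, 2A = |[(-17)·11 − 3·(-15)] + [3·9 − 10·11] + [10·3 − 16·9] + [16·(-18) − 6·3] + [6·(-15) − (-17)·(-18)]| = 1041, so the area is 1041/2.
Along each edge there are gcd(|Δx|,|Δy|)+1 lattice points, so counting each shared vertex once the boundary has gcd(20,26) + gcd(7,2) + gcd(6,6) + gcd(10,21) + gcd(23,3) = 2+1+6+1+1 = 11.
Pick's theorem gives I = A − B/2 + 1 = 1041/2 − 11/2 + 1 = 516, so the closed region contains I + B = 516 + 11 = 527 lattice points.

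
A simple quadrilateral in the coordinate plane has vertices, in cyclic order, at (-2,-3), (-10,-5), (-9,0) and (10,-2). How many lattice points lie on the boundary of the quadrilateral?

The number of boundary lattice points is Σ gcd(|Δx|,|Δy|) = gcd(8,2) + gcd(1,5) + gcd(19,2) + gcd(12,1) = 2+1+1+1 = 5.

5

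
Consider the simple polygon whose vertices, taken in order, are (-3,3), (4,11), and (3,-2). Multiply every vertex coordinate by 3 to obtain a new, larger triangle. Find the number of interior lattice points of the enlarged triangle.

The shoelace formula gives twice the area as |((-3)·11 − 4·3) + (4·(-2) − 3·11) + (3·3 − (-3)·(-2))| = 83, so the area is 83/2.
Along each edge there are gcd(|Δx|,|Δy|)+1 lattice points, so counting each shared vertex once the boundary has gcd(7,8) + gcd(1,13) + gcd(6,5) = 1+1+1 = 3.
Scaling by 3 multiplies the area by 3² = 9 (so the new area is 373.5) and multiplies the boundary lattice-point count by 3, giving 9.
By Pick's theorem, the interior count of the dilated polygon is 373.5 − 9/2 + 1 = 370.

370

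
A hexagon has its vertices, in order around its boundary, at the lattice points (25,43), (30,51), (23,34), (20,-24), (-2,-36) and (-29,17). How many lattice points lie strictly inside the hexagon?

The shoelace formula gives twice the area as |(25·51 − 30·43) + (30·34 − 23·51) + (23·(-24) − 20·34) + (20·(-36) − (-2)·(-24)) + ((-2)·17 − (-29)·(-36)) + ((-29)·43 − 25·17)| = 4918, so the area is 2459.
The number of boundary lattice points is Σ gcd(|Δx|,|Δy|) = gcd(5,8) + gcd(7,17) + gcd(3,58) + gcd(22,12) + gcd(27,53) + gcd(54,26) = 1+1+1+2+1+2 = 8.
By Pick's theorem A = I + B/2 − 1, so I = 2459 − 8/2 + 1 = 2456.

2456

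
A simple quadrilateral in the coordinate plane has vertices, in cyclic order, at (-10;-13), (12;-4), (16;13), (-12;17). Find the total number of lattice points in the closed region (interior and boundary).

590

Using the shoelace formula, 2A = |[(-10)·(-4) − 12·(-13)] + [12·13 − 16·(-4)] + [16·17 − (-12)·13] + [(-12)·(-13) − (-10)·17]| = 1170, so the area is 585.
Summing gcd(|Δx|,|Δy|) over the edges gives the boundary count: gcd(22,9) + gcd(4,17) + gcd(28,4) + gcd(2,30) = 1+1+4+2 = 8.
Pick's theorem gives I = A − B/2 + 1 = 585 − 8/2 + 1 = 582, so the closed region contains I + B = 582 + 8 = 590 lattice points.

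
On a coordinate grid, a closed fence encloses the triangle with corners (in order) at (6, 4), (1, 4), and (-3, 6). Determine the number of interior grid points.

By the shoelace formula, twice the signed area is |(6·4 − 1·4) + (1·6 − (-3)·4) + ((-3)·4 − 6·6)| = 10, so the area is 5.
Summing gcd(|Δx|,|Δy|) over the edges gives the boundary count: gcd(5,0) + gcd(4,2) + gcd(9,2) = 5+2+1 = 8.
Pick's theorem gives I = A − B/2 + 1 = 5 − 8/2 + 1 = 2.

2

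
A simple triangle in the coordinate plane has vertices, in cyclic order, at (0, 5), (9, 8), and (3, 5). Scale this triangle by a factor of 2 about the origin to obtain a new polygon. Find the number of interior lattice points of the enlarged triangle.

The shoelace formula gives twice the area as |(0·8 − 9·5) + (9·5 − 3·8) + (3·5 − 0·5)| = 9, so the area is 4.5.
Summing gcd(|Δx|,|Δy|) over the edges gives the boundary count: gcd(9,3) + gcd(6,3) + gcd(3,0) = 3+3+3 = 9.
Scaling by 2 multiplies the area by 2² = 4 (so the new area is 18) and multiplies the boundary lattice-point count by 2, giving 18.
By Pick's theorem, the interior count of the dilated polygon is 18 − 18/2 + 1 = 10.

10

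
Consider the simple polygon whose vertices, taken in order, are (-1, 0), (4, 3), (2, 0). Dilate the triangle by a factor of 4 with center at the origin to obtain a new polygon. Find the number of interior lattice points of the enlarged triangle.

By the shoelace formula, twice the signed area is |[(-1)·3 − 4·0] + [4·0 − 2·3] + [2·0 − (-1)·0]| = 9, so the area is 9/2.
Summing gcd(|Δx|,|Δy|) over the edges gives the boundary count: gcd(5,3) + gcd(2,3) + gcd(3,0) = 1+1+3 = 5.
Scaling by 4 multiplies the area by 4² = 16 (so the new area is 72) and multiplies the boundary lattice-point count by 4, giving 20.
By Pick's theorem, the interior count of the dilated polygon is 72 − 20/2 + 1 = 63.

63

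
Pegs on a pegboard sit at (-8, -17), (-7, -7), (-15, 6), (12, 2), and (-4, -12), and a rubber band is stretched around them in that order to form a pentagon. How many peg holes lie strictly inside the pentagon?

Using the shoelace formula, 2A = |((-8)·(-7) − (-7)·(-17)) + ((-7)·6 − (-15)·(-7)) + ((-15)·2 − 12·6) + (12·(-12) − (-4)·2) + ((-4)·(-17) − (-8)·(-12))| = 476, so the area is 238.
Along each edge there are gcd(|Δx|,|Δy|)+1 lattice points, so counting each shared vertex once the boundary has gcd(1,10) + gcd(8,13) + gcd(27,4) + gcd(16,14) + gcd(4,5) = 1+1+1+2+1 = 6.
Pick's theorem gives I = A − B/2 + 1 = 238 − 6/2 + 1 = 236.

236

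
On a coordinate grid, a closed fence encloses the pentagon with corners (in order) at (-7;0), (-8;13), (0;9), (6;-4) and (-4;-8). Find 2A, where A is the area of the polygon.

337

Using the shoelace formula, 2A = |((-7)·13 − (-8)·0) + ((-8)·9 − 0·13) + (0·(-4) − 6·9) + (6·(-8) − (-4)·(-4)) + ((-4)·0 − (-7)·(-8))| = 337, so the area is 168.5.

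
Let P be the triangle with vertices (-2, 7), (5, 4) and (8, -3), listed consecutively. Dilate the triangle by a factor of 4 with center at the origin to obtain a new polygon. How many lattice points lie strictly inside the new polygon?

Using the shoelace formula, 2A = |((-2)·4 − 5·7) + (5·(-3) − 8·4) + (8·7 − (-2)·(-3))| = 40, so the area is 20.
The number of boundary lattice points is Σ gcd(|Δx|,|Δy|) = gcd(7,3) + gcd(3,7) + gcd(10,10) = 1+1+10 = 12.
Scaling by 4 multiplies the area by 4² = 16 (so the new area is 320) and multiplies the boundary lattice-point count by 4, giving 48.
By Pick's theorem, the interior count of the dilated polygon is 320 − 48/2 + 1 = 297.

297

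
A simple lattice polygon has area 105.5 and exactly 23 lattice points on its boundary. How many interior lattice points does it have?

From Pick's theorem, I = A − B/2 + 1 = 105.5 − 23/2 + 1 = 95.

95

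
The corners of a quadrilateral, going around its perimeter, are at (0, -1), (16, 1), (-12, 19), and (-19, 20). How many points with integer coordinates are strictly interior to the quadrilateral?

The shoelace formula gives twice the area as |(0·1 − 16·(-1)) + (16·19 − (-12)·1) + ((-12)·20 − (-19)·19) + ((-19)·(-1) − 0·20)| = 472, so the area is 236.
Summing gcd(|Δx|,|Δy|) over the edges gives the boundary count: gcd(16,2) + gcd(28,18) + gcd(7,1) + gcd(19,21) = 2+2+1+1 = 6.
By Pick's theorem A = I + B/2 − 1, so I = 236 − 6/2 + 1 = 234.

234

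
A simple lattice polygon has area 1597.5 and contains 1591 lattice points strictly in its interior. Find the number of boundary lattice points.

15

Pick's theorem gives A = I + B/2 − 1, so B = 2(A − I + 1) = 2(1597.5 − 1591 + 1) = 15.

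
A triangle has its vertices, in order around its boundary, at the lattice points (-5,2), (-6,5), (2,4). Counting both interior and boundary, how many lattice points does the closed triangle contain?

14

Using the shoelace formula, 2A = |((-5)·5 − (-6)·2) + ((-6)·4 − 2·5) + (2·2 − (-5)·4)| = 23, so the area is 23/2.
Along each edge there are gcd(|Δx|,|Δy|)+1 lattice points, so counting each shared vertex once the boundary has gcd(1,3) + gcd(8,1) + gcd(7,2) = 1+1+1 = 3.
Pick's theorem gives I = A − B/2 + 1 = 23/2 − 3/2 + 1 = 11, so the closed region contains I + B = 11 + 3 = 14 lattice points.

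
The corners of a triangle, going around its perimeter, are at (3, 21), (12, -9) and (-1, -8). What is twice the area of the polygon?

The shoelace formula gives twice the area as |(3·(-9) − 12·21) + (12·(-8) − (-1)·(-9)) + ((-1)·21 − 3·(-8))| = 381, so the area is 190.5.

381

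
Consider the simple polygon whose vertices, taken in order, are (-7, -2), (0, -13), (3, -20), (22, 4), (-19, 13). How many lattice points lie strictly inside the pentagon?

The shoelace formula gives twice the area as |[(-7)·(-13) − 0·(-2)] + [0·(-20) − 3·(-13)] + [3·4 − 22·(-20)] + [22·13 − (-19)·4] + [(-19)·(-2) − (-7)·13]| = 1073, so the area is 536.5.
Summing gcd(|Δx|,|Δy|) over the edges gives the boundary count: gcd(7,11) + gcd(3,7) + gcd(19,24) + gcd(41,9) + gcd(12,15) = 1+1+1+1+3 = 7.
Pick's theorem gives I = A − B/2 + 1 = 536.5 − 7/2 + 1 = 534.

534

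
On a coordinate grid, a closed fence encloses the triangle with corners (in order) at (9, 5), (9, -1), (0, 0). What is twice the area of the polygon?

Using the shoelace formula, 2A = |(9·(-1) − 9·5) + (9·0 − 0·(-1)) + (0·5 − 9·0)| = 54, so the area is 27.

54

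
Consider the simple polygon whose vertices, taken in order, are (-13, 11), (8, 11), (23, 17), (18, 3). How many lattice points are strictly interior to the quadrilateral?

Using the shoelace formula, 2A = |[(-13)·11 − 8·11] + [8·17 − 23·11] + [23·3 − 18·17] + [18·11 − (-13)·3]| = 348, so the area is 174.
The number of boundary lattice points is Σ gcd(|Δx|,|Δy|) = gcd(21,0) + gcd(15,6) + gcd(5,14) + gcd(31,8) = 21+3+1+1 = 26.
By Pick's theorem A = I + B/2 − 1, so I = 174 − 26/2 + 1 = 162.

162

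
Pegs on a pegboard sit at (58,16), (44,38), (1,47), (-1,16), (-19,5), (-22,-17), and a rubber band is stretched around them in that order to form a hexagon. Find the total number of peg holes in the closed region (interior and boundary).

2484

Using the shoelace formula, 2A = |[58·38 − 44·16] + [44·47 − 1·38] + [1·16 − (-1)·47] + [(-1)·5 − (-19)·16] + [(-19)·(-17) − (-22)·5] + [(-22)·16 − 58·(-17)]| = 4959, so the area is 4959/2.
Summing gcd(|Δx|,|Δy|) over the edges gives the boundary count: gcd(14,22) + gcd(43,9) + gcd(2,31) + gcd(18,11) + gcd(3,22) + gcd(80,33) = 2+1+1+1+1+1 = 7.
Pick's theorem gives I = A − B/2 + 1 = 4959/2 − 7/2 + 1 = 2477, so the closed region contains I + B = 2477 + 7 = 2484 lattice points.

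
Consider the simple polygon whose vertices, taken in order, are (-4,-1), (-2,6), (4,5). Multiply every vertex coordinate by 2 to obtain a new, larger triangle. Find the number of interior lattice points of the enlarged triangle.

85

Using the shoelace formula, 2A = |[(-4)·6 − (-2)·(-1)] + [(-2)·5 − 4·6] + [4·(-1) − (-4)·5]| = 44, so the area is 22.
Along each edge there are gcd(|Δx|,|Δy|)+1 lattice points, so counting each shared vertex once the boundary has gcd(2,7) + gcd(6,1) + gcd(8,6) = 1+1+2 = 4.
Scaling by 2 multiplies the area by 2² = 4 (so the new area is 88) and multiplies the boundary lattice-point count by 2, giving 8.
By Pick's theorem, the interior count of the dilated polygon is 88 − 8/2 + 1 = 85.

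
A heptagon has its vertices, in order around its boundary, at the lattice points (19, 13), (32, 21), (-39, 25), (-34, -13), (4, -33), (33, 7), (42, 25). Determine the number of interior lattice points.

By the shoelace formula, twice the signed area is |(19·21 − 32·13) + (32·25 − (-39)·21) + ((-39)·(-13) − (-34)·25) + ((-34)·(-33) − 4·(-13)) + (4·7 − 33·(-33)) + (33·25 − 42·7) + (42·13 − 19·25)| = 5852, so the area is 2926.
Summing gcd(|Δx|,|Δy|) over the edges gives the boundary count: gcd(13,8) + gcd(71,4) + gcd(5,38) + gcd(38,20) + gcd(29,40) + gcd(9,18) + gcd(23,12) = 1+1+1+2+1+9+1 = 16.
Pick's theorem gives I = A − B/2 + 1 = 2926 − 16/2 + 1 = 2919.

2919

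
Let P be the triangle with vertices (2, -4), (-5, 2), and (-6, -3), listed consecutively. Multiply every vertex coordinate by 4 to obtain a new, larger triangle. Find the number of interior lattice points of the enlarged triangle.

By the shoelace formula, twice the signed area is |[2·2 − (-5)·(-4)] + [(-5)·(-3) − (-6)·2] + [(-6)·(-4) − 2·(-3)]| = 41, so the area is 41/2.
Along each edge there are gcd(|Δx|,|Δy|)+1 lattice points, so counting each shared vertex once the boundary has gcd(7,6) + gcd(1,5) + gcd(8,1) = 1+1+1 = 3.
Scaling by 4 multiplies the area by 4² = 16 (so the new area is 328) and multiplies the boundary lattice-point count by 4, giving 12.
By Pick's theorem, the interior count of the dilated polygon is 328 − 12/2 + 1 = 323.

323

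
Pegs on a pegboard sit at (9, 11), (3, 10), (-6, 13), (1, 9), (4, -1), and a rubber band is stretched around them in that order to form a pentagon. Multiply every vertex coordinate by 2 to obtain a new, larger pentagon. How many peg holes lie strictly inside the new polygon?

Using the shoelace formula, 2A = |(9·10 − 3·11) + (3·13 − (-6)·10) + ((-6)·9 − 1·13) + (1·(-1) − 4·9) + (4·11 − 9·(-1))| = 105, so the area is 105/2.
Along each edge there are gcd(|Δx|,|Δy|)+1 lattice points, so counting each shared vertex once the boundary has gcd(6,1) + gcd(9,3) + gcd(7,4) + gcd(3,10) + gcd(5,12) = 1+3+1+1+1 = 7.
Scaling by 2 multiplies the area by 2² = 4 (so the new area is 210) and multiplies the boundary lattice-point count by 2, giving 14.
By Pick's theorem, the interior count of the dilated polygon is 210 − 14/2 + 1 = 204.

204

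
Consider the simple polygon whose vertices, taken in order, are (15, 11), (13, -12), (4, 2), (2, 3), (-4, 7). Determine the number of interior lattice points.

By the shoelace formula, twice the signed area is |[15·(-12) − 13·11] + [13·2 − 4·(-12)] + [4·3 − 2·2] + [2·7 − (-4)·3] + [(-4)·11 − 15·7]| = 364, so the area is 182.
Summing gcd(|Δx|,|Δy|) over the edges gives the boundary count: gcd(2,23) + gcd(9,14) + gcd(2,1) + gcd(6,4) + gcd(19,4) = 1+1+1+2+1 = 6.
By Pick's theorem A = I + B/2 − 1, so I = 182 − 6/2 + 1 = 180.

180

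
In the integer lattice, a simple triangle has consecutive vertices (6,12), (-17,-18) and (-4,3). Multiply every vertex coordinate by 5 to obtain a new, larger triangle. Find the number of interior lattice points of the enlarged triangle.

The shoelace formula gives twice the area as |[6·(-18) − (-17)·12] + [(-17)·3 − (-4)·(-18)] + [(-4)·12 − 6·3]| = 93, so the area is 46.5.
The number of boundary lattice points is Σ gcd(|Δx|,|Δy|) = gcd(23,30) + gcd(13,21) + gcd(10,9) = 1+1+1 = 3.
Scaling by 5 multiplies the area by 5² = 25 (so the new area is 1162.5) and multiplies the boundary lattice-point count by 5, giving 15.
By Pick's theorem, the interior count of the dilated polygon is 1162.5 − 15/2 + 1 = 1156.

1156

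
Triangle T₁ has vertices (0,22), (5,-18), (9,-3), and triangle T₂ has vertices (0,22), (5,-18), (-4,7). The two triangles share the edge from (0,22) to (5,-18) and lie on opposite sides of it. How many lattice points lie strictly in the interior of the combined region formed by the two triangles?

234

The union is the simple quadrilateral with vertices (0,22), (9,-3), (5,-18), (-4,7) in order.
The shoelace formula gives twice the area as |(0·(-3) − 9·22) + (9·(-18) − 5·(-3)) + (5·7 − (-4)·(-18)) + ((-4)·22 − 0·7)| = 470, so the area is 235.
Along each edge there are gcd(|Δx|,|Δy|)+1 lattice points, so counting each shared vertex once the boundary has gcd(9,25) + gcd(4,15) + gcd(9,25) + gcd(4,15) = 1+1+1+1 = 4.
By Pick's theorem I = A − B/2 + 1 = 235 − 4/2 + 1 = 234.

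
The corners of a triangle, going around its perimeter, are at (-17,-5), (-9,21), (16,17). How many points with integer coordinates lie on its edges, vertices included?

The number of boundary lattice points is Σ gcd(|Δx|,|Δy|) = gcd(8,26) + gcd(25,4) + gcd(33,22) = 2+1+11 = 14.

14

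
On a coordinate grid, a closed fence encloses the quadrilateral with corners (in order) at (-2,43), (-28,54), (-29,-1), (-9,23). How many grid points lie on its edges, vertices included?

The number of boundary lattice points is Σ gcd(|Δx|,|Δy|) = gcd(26,11) + gcd(1,55) + gcd(20,24) + gcd(7,20) = 1+1+4+1 = 7.

7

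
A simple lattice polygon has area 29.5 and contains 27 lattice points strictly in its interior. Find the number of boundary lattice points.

7

Pick's theorem gives A = I + B/2 − 1, so B = 2(A − I + 1) = 2(29.5 − 27 + 1) = 7.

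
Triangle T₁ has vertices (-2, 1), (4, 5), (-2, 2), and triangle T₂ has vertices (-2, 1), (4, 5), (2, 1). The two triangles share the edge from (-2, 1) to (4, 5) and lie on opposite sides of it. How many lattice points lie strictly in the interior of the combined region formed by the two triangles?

The union is the simple quadrilateral with vertices (-2, 1), (-2, 2), (4, 5), (2, 1) in order.
The shoelace formula gives twice the area as |[(-2)·2 − (-2)·1] + [(-2)·5 − 4·2] + [4·1 − 2·5] + [2·1 − (-2)·1]| = 22, so the area is 11.
The number of boundary lattice points is Σ gcd(|Δx|,|Δy|) = gcd(0,1) + gcd(6,3) + gcd(2,4) + gcd(4,0) = 1+3+2+4 = 10.
By Pick's theorem I = A − B/2 + 1 = 11 − 10/2 + 1 = 7.

7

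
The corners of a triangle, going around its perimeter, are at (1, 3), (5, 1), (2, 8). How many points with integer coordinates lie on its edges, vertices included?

Summing gcd(|Δx|,|Δy|) over the edges gives the boundary count: gcd(4,2) + gcd(3,7) + gcd(1,5) = 2+1+1 = 4.

4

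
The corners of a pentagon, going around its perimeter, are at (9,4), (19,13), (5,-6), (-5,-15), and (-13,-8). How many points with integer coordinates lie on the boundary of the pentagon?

Along each edge there are gcd(|Δx|,|Δy|)+1 lattice points, so counting each shared vertex once the boundary has gcd(10,9) + gcd(14,19) + gcd(10,9) + gcd(8,7) + gcd(22,12) = 1+1+1+1+2 = 6.

6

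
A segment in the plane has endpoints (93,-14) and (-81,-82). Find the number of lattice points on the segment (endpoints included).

The number of lattice points on a segment between lattice points is gcd(|Δx|,|Δy|) + 1 = gcd(174,68) + 1 = 2 + 1 = 3.

3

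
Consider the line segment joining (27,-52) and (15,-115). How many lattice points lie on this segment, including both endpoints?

4

The number of lattice points on a segment between lattice points is gcd(|Δx|,|Δy|) + 1 = gcd(12,63) + 1 = 3 + 1 = 4.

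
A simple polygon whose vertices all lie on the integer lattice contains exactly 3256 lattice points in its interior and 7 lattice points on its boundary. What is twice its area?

6517

By Pick's theorem, A = I + B/2 − 1 = 3256 + 7/2 − 1 = 6517/2.
Hence 2A = 6517.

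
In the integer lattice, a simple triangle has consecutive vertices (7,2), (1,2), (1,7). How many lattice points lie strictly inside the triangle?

10

The shoelace formula gives twice the area as |[7·2 − 1·2] + [1·7 − 1·2] + [1·2 − 7·7]| = 30, so the area is 15.
The number of boundary lattice points is Σ gcd(|Δx|,|Δy|) = gcd(6,0) + gcd(0,5) + gcd(6,5) = 6+5+1 = 12.
By Pick's theorem A = I + B/2 − 1, so I = 15 − 12/2 + 1 = 10.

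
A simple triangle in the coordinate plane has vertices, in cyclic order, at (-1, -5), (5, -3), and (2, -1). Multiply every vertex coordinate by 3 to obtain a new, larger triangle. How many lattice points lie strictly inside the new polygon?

76

The shoelace formula gives twice the area as |[(-1)·(-3) − 5·(-5)] + [5·(-1) − 2·(-3)] + [2·(-5) − (-1)·(-1)]| = 18, so the area is 9.
Summing gcd(|Δx|,|Δy|) over the edges gives the boundary count: gcd(6,2) + gcd(3,2) + gcd(3,4) = 2+1+1 = 4.
Scaling by 3 multiplies the area by 3² = 9 (so the new area is 81) and multiplies the boundary lattice-point count by 3, giving 12.
By Pick's theorem, the interior count of the dilated polygon is 81 − 12/2 + 1 = 76.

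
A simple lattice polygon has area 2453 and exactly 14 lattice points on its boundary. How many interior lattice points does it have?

Pick's theorem A = I + B/2 − 1 rearranges to I = A − B/2 + 1 = 2453 − 14/2 + 1 = 2447.

2447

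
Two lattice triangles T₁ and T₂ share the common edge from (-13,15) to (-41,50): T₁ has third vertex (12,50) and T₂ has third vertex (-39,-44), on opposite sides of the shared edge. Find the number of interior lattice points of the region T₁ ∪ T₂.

The union is the simple quadrilateral with vertices (-13,15), (12,50), (-41,50), (-39,-44) in order.
Using the shoelace formula, 2A = |((-13)·50 − 12·15) + (12·50 − (-41)·50) + ((-41)·(-44) − (-39)·50) + ((-39)·15 − (-13)·(-44))| = 4417, so the area is 4417/2.
The number of boundary lattice points is Σ gcd(|Δx|,|Δy|) = gcd(25,35) + gcd(53,0) + gcd(2,94) + gcd(26,59) = 5+53+2+1 = 61.
By Pick's theorem I = A − B/2 + 1 = 4417/2 − 61/2 + 1 = 2179.

2179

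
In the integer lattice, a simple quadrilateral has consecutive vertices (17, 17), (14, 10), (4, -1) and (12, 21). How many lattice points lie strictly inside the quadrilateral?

88

By the shoelace formula, twice the signed area is |[17·10 − 14·17] + [14·(-1) − 4·10] + [4·21 − 12·(-1)] + [12·17 − 17·21]| = 179, so the area is 179/2.
Along each edge there are gcd(|Δx|,|Δy|)+1 lattice points, so counting each shared vertex once the boundary has gcd(3,7) + gcd(10,11) + gcd(8,22) + gcd(5,4) = 1+1+2+1 = 5.
Pick's theorem gives I = A − B/2 + 1 = 179/2 − 5/2 + 1 = 88.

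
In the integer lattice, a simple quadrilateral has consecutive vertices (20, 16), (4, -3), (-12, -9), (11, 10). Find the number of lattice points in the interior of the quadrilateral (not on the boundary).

By the shoelace formula, twice the signed area is |[20·(-3) − 4·16] + [4·(-9) − (-12)·(-3)] + [(-12)·10 − 11·(-9)] + [11·16 − 20·10]| = 241, so the area is 120.5.
Summing gcd(|Δx|,|Δy|) over the edges gives the boundary count: gcd(16,19) + gcd(16,6) + gcd(23,19) + gcd(9,6) = 1+2+1+3 = 7.
By Pick's theorem A = I + B/2 − 1, so I = 120.5 − 7/2 + 1 = 118.

118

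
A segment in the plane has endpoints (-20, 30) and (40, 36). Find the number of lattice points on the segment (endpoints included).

The number of lattice points on a segment between lattice points is gcd(|Δx|,|Δy|) + 1 = gcd(60,6) + 1 = 6 + 1 = 7.

7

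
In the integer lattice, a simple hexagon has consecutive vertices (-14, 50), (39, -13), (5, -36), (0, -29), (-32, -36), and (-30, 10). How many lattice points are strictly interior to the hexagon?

The shoelace formula gives twice the area as |((-14)·(-13) − 39·50) + (39·(-36) − 5·(-13)) + (5·(-29) − 0·(-36)) + (0·(-36) − (-32)·(-29)) + ((-32)·10 − (-30)·(-36)) + ((-30)·50 − (-14)·10)| = 6940, so the area is 3470.
The number of boundary lattice points is Σ gcd(|Δx|,|Δy|) = gcd(53,63) + gcd(34,23) + gcd(5,7) + gcd(32,7) + gcd(2,46) + gcd(16,40) = 1+1+1+1+2+8 = 14.
By Pick's theorem A = I + B/2 − 1, so I = 3470 − 14/2 + 1 = 3464.

3464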